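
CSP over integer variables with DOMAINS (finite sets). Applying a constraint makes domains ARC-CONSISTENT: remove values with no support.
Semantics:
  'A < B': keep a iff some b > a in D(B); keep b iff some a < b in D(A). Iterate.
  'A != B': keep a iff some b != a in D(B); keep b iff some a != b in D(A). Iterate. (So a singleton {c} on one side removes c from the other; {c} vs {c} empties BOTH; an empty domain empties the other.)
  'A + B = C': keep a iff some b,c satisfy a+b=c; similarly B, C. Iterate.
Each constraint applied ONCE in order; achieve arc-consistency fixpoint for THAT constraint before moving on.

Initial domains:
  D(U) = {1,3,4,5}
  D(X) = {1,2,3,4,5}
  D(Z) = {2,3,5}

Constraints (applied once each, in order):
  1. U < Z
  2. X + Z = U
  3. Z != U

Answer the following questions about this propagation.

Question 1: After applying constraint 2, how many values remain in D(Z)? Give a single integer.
Constraint 1 (U < Z) on D(U)={1,3,4,5} D(Z)={2,3,5}: U {1,3,4,5}->{1,3,4}
Constraint 2 (X + Z = U) on D(X)={1,2,3,4,5} D(Z)={2,3,5} D(U)={1,3,4}: X {1,2,3,4,5}->{1,2}; Z {2,3,5}->{2,3}; U {1,3,4}->{3,4}
So after constraint 2: D(Z)={2,3}, size = 2

Answer: 2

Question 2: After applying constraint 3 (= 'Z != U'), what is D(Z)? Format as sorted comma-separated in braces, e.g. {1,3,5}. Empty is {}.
Answer: {2,3}

Derivation:
Constraint 1 (U < Z) on D(U)={1,3,4,5} D(Z)={2,3,5}: U {1,3,4,5}->{1,3,4}
Constraint 2 (X + Z = U) on D(X)={1,2,3,4,5} D(Z)={2,3,5} D(U)={1,3,4}: X {1,2,3,4,5}->{1,2}; Z {2,3,5}->{2,3}; U {1,3,4}->{3,4}
Constraint 3 (Z != U) on D(Z)={2,3} D(U)={3,4}: no change
So after constraint 3: D(Z) = {2,3}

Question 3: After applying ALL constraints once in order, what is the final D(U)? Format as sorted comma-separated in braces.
Constraint 1 (U < Z) on D(U)={1,3,4,5} D(Z)={2,3,5}: U {1,3,4,5}->{1,3,4}
Constraint 2 (X + Z = U) on D(X)={1,2,3,4,5} D(Z)={2,3,5} D(U)={1,3,4}: X {1,2,3,4,5}->{1,2}; Z {2,3,5}->{2,3}; U {1,3,4}->{3,4}
Constraint 3 (Z != U) on D(Z)={2,3} D(U)={3,4}: no change
So after all 3 constraints: D(U) = {3,4}

Answer: {3,4}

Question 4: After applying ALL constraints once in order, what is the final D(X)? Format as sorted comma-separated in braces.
Answer: {1,2}

Derivation:
Constraint 1 (U < Z) on D(U)={1,3,4,5} D(Z)={2,3,5}: U {1,3,4,5}->{1,3,4}
Constraint 2 (X + Z = U) on D(X)={1,2,3,4,5} D(Z)={2,3,5} D(U)={1,3,4}: X {1,2,3,4,5}->{1,2}; Z {2,3,5}->{2,3}; U {1,3,4}->{3,4}
Constraint 3 (Z != U) on D(Z)={2,3} D(U)={3,4}: no change
So after all 3 constraints: D(X) = {1,2}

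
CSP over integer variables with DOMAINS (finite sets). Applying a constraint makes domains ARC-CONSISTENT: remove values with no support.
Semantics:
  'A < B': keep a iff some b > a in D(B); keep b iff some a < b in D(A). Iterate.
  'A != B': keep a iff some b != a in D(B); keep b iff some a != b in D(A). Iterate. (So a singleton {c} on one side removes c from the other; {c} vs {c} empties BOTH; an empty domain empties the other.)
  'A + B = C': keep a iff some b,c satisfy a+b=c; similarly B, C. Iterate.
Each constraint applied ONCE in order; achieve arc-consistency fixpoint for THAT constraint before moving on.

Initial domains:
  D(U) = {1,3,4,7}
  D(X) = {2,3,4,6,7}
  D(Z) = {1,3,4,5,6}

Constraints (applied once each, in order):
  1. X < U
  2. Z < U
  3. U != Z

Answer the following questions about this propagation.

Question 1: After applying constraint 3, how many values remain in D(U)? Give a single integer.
Constraint 1 (X < U) on D(X)={2,3,4,6,7} D(U)={1,3,4,7}: X {2,3,4,6,7}->{2,3,4,6}; U {1,3,4,7}->{3,4,7}
Constraint 2 (Z < U) on D(Z)={1,3,4,5,6} D(U)={3,4,7}: no change
Constraint 3 (U != Z) on D(U)={3,4,7} D(Z)={1,3,4,5,6}: no change
So after constraint 3: D(U)={3,4,7}, size = 3

Answer: 3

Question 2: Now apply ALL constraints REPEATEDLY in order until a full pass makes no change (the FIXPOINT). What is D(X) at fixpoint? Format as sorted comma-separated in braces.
Answer: {2,3,4,6}

Derivation:
pass 0 (initial): D(X)={2,3,4,6,7}
pass 1: U {1,3,4,7}->{3,4,7}; X {2,3,4,6,7}->{2,3,4,6}
pass 2: no change
Fixpoint after 2 passes: D(X) = {2,3,4,6}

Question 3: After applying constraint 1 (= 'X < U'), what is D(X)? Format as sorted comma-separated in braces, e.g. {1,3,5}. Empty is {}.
Answer: {2,3,4,6}

Derivation:
Constraint 1 (X < U) on D(X)={2,3,4,6,7} D(U)={1,3,4,7}: X {2,3,4,6,7}->{2,3,4,6}; U {1,3,4,7}->{3,4,7}
So after constraint 1: D(X) = {2,3,4,6}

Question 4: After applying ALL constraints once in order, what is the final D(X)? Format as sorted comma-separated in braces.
Answer: {2,3,4,6}

Derivation:
Constraint 1 (X < U) on D(X)={2,3,4,6,7} D(U)={1,3,4,7}: X {2,3,4,6,7}->{2,3,4,6}; U {1,3,4,7}->{3,4,7}
Constraint 2 (Z < U) on D(Z)={1,3,4,5,6} D(U)={3,4,7}: no change
Constraint 3 (U != Z) on D(U)={3,4,7} D(Z)={1,3,4,5,6}: no change
So after all 3 constraints: D(X) = {2,3,4,6}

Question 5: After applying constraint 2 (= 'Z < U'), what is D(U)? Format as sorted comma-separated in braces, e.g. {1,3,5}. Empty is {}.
Constraint 1 (X < U) on D(X)={2,3,4,6,7} D(U)={1,3,4,7}: X {2,3,4,6,7}->{2,3,4,6}; U {1,3,4,7}->{3,4,7}
Constraint 2 (Z < U) on D(Z)={1,3,4,5,6} D(U)={3,4,7}: no change
So after constraint 2: D(U) = {3,4,7}

Answer: {3,4,7}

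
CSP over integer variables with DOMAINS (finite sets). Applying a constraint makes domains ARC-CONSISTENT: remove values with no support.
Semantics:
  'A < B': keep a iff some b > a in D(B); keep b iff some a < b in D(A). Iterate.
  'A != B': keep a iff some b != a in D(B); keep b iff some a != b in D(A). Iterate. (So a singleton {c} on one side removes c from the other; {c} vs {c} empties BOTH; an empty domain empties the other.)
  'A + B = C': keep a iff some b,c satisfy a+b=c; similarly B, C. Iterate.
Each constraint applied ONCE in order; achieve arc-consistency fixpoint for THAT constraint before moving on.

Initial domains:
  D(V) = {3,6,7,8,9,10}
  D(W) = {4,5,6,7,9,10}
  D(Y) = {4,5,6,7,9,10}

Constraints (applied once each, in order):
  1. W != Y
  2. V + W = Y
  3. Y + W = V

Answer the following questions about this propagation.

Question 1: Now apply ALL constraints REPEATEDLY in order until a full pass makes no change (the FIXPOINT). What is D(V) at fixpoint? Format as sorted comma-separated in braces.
pass 0 (initial): D(V)={3,6,7,8,9,10}
pass 1: V {3,6,7,8,9,10}->{}; W {4,5,6,7,9,10}->{}; Y {4,5,6,7,9,10}->{}
pass 2: no change
Fixpoint after 2 passes: D(V) = {}

Answer: {}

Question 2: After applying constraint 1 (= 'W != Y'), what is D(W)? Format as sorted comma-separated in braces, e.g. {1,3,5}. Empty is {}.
Answer: {4,5,6,7,9,10}

Derivation:
Constraint 1 (W != Y) on D(W)={4,5,6,7,9,10} D(Y)={4,5,6,7,9,10}: no change
So after constraint 1: D(W) = {4,5,6,7,9,10}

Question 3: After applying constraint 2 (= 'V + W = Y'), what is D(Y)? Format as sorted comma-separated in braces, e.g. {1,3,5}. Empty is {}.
Constraint 1 (W != Y) on D(W)={4,5,6,7,9,10} D(Y)={4,5,6,7,9,10}: no change
Constraint 2 (V + W = Y) on D(V)={3,6,7,8,9,10} D(W)={4,5,6,7,9,10} D(Y)={4,5,6,7,9,10}: V {3,6,7,8,9,10}->{3,6}; W {4,5,6,7,9,10}->{4,6,7}; Y {4,5,6,7,9,10}->{7,9,10}
So after constraint 2: D(Y) = {7,9,10}

Answer: {7,9,10}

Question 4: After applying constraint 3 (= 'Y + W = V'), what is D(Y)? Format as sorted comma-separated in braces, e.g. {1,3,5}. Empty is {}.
Answer: {}

Derivation:
Constraint 1 (W != Y) on D(W)={4,5,6,7,9,10} D(Y)={4,5,6,7,9,10}: no change
Constraint 2 (V + W = Y) on D(V)={3,6,7,8,9,10} D(W)={4,5,6,7,9,10} D(Y)={4,5,6,7,9,10}: V {3,6,7,8,9,10}->{3,6}; W {4,5,6,7,9,10}->{4,6,7}; Y {4,5,6,7,9,10}->{7,9,10}
Constraint 3 (Y + W = V) on D(Y)={7,9,10} D(W)={4,6,7} D(V)={3,6}: Y {7,9,10}->{}; W {4,6,7}->{}; V {3,6}->{}
So after constraint 3: D(Y) = {}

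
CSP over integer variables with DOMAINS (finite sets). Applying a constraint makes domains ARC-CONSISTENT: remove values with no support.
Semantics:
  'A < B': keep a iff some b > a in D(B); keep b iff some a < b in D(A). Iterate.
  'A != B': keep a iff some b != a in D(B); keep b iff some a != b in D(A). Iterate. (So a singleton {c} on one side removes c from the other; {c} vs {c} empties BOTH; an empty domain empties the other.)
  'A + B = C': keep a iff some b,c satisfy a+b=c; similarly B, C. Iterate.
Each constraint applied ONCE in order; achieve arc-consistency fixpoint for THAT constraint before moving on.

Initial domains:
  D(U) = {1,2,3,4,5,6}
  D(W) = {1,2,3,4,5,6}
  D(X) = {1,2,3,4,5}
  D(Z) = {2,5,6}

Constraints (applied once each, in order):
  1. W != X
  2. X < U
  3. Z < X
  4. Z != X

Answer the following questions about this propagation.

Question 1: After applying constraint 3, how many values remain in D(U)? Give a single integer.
Constraint 1 (W != X) on D(W)={1,2,3,4,5,6} D(X)={1,2,3,4,5}: no change
Constraint 2 (X < U) on D(X)={1,2,3,4,5} D(U)={1,2,3,4,5,6}: U {1,2,3,4,5,6}->{2,3,4,5,6}
Constraint 3 (Z < X) on D(Z)={2,5,6} D(X)={1,2,3,4,5}: Z {2,5,6}->{2}; X {1,2,3,4,5}->{3,4,5}
So after constraint 3: D(U)={2,3,4,5,6}, size = 5

Answer: 5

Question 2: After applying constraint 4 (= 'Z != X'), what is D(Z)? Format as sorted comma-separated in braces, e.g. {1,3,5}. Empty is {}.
Answer: {2}

Derivation:
Constraint 1 (W != X) on D(W)={1,2,3,4,5,6} D(X)={1,2,3,4,5}: no change
Constraint 2 (X < U) on D(X)={1,2,3,4,5} D(U)={1,2,3,4,5,6}: U {1,2,3,4,5,6}->{2,3,4,5,6}
Constraint 3 (Z < X) on D(Z)={2,5,6} D(X)={1,2,3,4,5}: Z {2,5,6}->{2}; X {1,2,3,4,5}->{3,4,5}
Constraint 4 (Z != X) on D(Z)={2} D(X)={3,4,5}: no change
So after constraint 4: D(Z) = {2}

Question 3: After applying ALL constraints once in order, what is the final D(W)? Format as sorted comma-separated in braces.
Constraint 1 (W != X) on D(W)={1,2,3,4,5,6} D(X)={1,2,3,4,5}: no change
Constraint 2 (X < U) on D(X)={1,2,3,4,5} D(U)={1,2,3,4,5,6}: U {1,2,3,4,5,6}->{2,3,4,5,6}
Constraint 3 (Z < X) on D(Z)={2,5,6} D(X)={1,2,3,4,5}: Z {2,5,6}->{2}; X {1,2,3,4,5}->{3,4,5}
Constraint 4 (Z != X) on D(Z)={2} D(X)={3,4,5}: no change
So after all 4 constraints: D(W) = {1,2,3,4,5,6}

Answer: {1,2,3,4,5,6}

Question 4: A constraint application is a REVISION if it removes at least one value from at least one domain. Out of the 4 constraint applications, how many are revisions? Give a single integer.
Constraint 1 (W != X) on D(W)={1,2,3,4,5,6} D(X)={1,2,3,4,5}: no change => not a revision
Constraint 2 (X < U) on D(X)={1,2,3,4,5} D(U)={1,2,3,4,5,6}: U {1,2,3,4,5,6}->{2,3,4,5,6} => REVISION
Constraint 3 (Z < X) on D(Z)={2,5,6} D(X)={1,2,3,4,5}: Z {2,5,6}->{2}; X {1,2,3,4,5}->{3,4,5} => REVISION
Constraint 4 (Z != X) on D(Z)={2} D(X)={3,4,5}: no change => not a revision
Total revisions = 2

Answer: 2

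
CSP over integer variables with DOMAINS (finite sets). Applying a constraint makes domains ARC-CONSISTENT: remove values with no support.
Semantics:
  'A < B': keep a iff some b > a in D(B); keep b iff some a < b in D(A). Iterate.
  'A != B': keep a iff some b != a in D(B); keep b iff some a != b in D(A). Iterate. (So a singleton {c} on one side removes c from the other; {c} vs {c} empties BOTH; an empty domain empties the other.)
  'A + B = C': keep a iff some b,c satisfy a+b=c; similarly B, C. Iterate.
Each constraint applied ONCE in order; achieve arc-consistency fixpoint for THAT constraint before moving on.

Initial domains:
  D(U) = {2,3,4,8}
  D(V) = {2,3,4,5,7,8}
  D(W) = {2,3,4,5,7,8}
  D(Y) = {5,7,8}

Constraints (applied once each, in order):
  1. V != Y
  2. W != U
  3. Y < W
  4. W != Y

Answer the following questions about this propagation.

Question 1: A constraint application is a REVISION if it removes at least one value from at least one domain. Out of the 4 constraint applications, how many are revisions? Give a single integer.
Answer: 1

Derivation:
Constraint 1 (V != Y) on D(V)={2,3,4,5,7,8} D(Y)={5,7,8}: no change => not a revision
Constraint 2 (W != U) on D(W)={2,3,4,5,7,8} D(U)={2,3,4,8}: no change => not a revision
Constraint 3 (Y < W) on D(Y)={5,7,8} D(W)={2,3,4,5,7,8}: Y {5,7,8}->{5,7}; W {2,3,4,5,7,8}->{7,8} => REVISION
Constraint 4 (W != Y) on D(W)={7,8} D(Y)={5,7}: no change => not a revision
Total revisions = 1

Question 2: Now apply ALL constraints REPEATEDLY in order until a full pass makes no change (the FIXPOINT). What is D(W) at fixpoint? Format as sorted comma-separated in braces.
pass 0 (initial): D(W)={2,3,4,5,7,8}
pass 1: W {2,3,4,5,7,8}->{7,8}; Y {5,7,8}->{5,7}
pass 2: no change
Fixpoint after 2 passes: D(W) = {7,8}

Answer: {7,8}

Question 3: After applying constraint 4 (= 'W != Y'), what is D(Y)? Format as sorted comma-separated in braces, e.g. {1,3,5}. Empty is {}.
Answer: {5,7}

Derivation:
Constraint 1 (V != Y) on D(V)={2,3,4,5,7,8} D(Y)={5,7,8}: no change
Constraint 2 (W != U) on D(W)={2,3,4,5,7,8} D(U)={2,3,4,8}: no change
Constraint 3 (Y < W) on D(Y)={5,7,8} D(W)={2,3,4,5,7,8}: Y {5,7,8}->{5,7}; W {2,3,4,5,7,8}->{7,8}
Constraint 4 (W != Y) on D(W)={7,8} D(Y)={5,7}: no change
So after constraint 4: D(Y) = {5,7}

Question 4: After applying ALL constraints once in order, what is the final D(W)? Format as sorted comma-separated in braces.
Constraint 1 (V != Y) on D(V)={2,3,4,5,7,8} D(Y)={5,7,8}: no change
Constraint 2 (W != U) on D(W)={2,3,4,5,7,8} D(U)={2,3,4,8}: no change
Constraint 3 (Y < W) on D(Y)={5,7,8} D(W)={2,3,4,5,7,8}: Y {5,7,8}->{5,7}; W {2,3,4,5,7,8}->{7,8}
Constraint 4 (W != Y) on D(W)={7,8} D(Y)={5,7}: no change
So after all 4 constraints: D(W) = {7,8}

Answer: {7,8}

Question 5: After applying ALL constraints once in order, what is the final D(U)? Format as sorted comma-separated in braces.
Constraint 1 (V != Y) on D(V)={2,3,4,5,7,8} D(Y)={5,7,8}: no change
Constraint 2 (W != U) on D(W)={2,3,4,5,7,8} D(U)={2,3,4,8}: no change
Constraint 3 (Y < W) on D(Y)={5,7,8} D(W)={2,3,4,5,7,8}: Y {5,7,8}->{5,7}; W {2,3,4,5,7,8}->{7,8}
Constraint 4 (W != Y) on D(W)={7,8} D(Y)={5,7}: no change
So after all 4 constraints: D(U) = {2,3,4,8}

Answer: {2,3,4,8}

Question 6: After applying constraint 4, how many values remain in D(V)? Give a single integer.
Answer: 6

Derivation:
Constraint 1 (V != Y) on D(V)={2,3,4,5,7,8} D(Y)={5,7,8}: no change
Constraint 2 (W != U) on D(W)={2,3,4,5,7,8} D(U)={2,3,4,8}: no change
Constraint 3 (Y < W) on D(Y)={5,7,8} D(W)={2,3,4,5,7,8}: Y {5,7,8}->{5,7}; W {2,3,4,5,7,8}->{7,8}
Constraint 4 (W != Y) on D(W)={7,8} D(Y)={5,7}: no change
So after constraint 4: D(V)={2,3,4,5,7,8}, size = 6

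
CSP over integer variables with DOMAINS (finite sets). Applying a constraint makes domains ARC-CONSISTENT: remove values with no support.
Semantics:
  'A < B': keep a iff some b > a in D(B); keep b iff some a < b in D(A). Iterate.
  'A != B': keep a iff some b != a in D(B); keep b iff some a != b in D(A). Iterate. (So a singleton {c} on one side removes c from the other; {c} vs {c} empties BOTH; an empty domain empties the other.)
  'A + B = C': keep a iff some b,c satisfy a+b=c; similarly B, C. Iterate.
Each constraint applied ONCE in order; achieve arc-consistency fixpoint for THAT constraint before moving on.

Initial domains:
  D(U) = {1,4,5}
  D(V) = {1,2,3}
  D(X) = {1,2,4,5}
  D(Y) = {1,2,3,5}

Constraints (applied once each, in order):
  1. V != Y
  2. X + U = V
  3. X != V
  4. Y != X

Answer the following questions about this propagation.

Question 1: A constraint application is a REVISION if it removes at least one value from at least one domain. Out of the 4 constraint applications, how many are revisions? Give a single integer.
Answer: 1

Derivation:
Constraint 1 (V != Y) on D(V)={1,2,3} D(Y)={1,2,3,5}: no change => not a revision
Constraint 2 (X + U = V) on D(X)={1,2,4,5} D(U)={1,4,5} D(V)={1,2,3}: X {1,2,4,5}->{1,2}; U {1,4,5}->{1}; V {1,2,3}->{2,3} => REVISION
Constraint 3 (X != V) on D(X)={1,2} D(V)={2,3}: no change => not a revision
Constraint 4 (Y != X) on D(Y)={1,2,3,5} D(X)={1,2}: no change => not a revision
Total revisions = 1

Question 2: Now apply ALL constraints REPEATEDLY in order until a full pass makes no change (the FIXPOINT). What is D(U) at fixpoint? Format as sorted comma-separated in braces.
Answer: {1}

Derivation:
pass 0 (initial): D(U)={1,4,5}
pass 1: U {1,4,5}->{1}; V {1,2,3}->{2,3}; X {1,2,4,5}->{1,2}
pass 2: no change
Fixpoint after 2 passes: D(U) = {1}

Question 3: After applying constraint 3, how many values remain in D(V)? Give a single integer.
Answer: 2

Derivation:
Constraint 1 (V != Y) on D(V)={1,2,3} D(Y)={1,2,3,5}: no change
Constraint 2 (X + U = V) on D(X)={1,2,4,5} D(U)={1,4,5} D(V)={1,2,3}: X {1,2,4,5}->{1,2}; U {1,4,5}->{1}; V {1,2,3}->{2,3}
Constraint 3 (X != V) on D(X)={1,2} D(V)={2,3}: no change
So after constraint 3: D(V)={2,3}, size = 2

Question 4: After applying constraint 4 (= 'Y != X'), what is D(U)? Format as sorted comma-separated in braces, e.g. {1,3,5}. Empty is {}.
Constraint 1 (V != Y) on D(V)={1,2,3} D(Y)={1,2,3,5}: no change
Constraint 2 (X + U = V) on D(X)={1,2,4,5} D(U)={1,4,5} D(V)={1,2,3}: X {1,2,4,5}->{1,2}; U {1,4,5}->{1}; V {1,2,3}->{2,3}
Constraint 3 (X != V) on D(X)={1,2} D(V)={2,3}: no change
Constraint 4 (Y != X) on D(Y)={1,2,3,5} D(X)={1,2}: no change
So after constraint 4: D(U) = {1}

Answer: {1}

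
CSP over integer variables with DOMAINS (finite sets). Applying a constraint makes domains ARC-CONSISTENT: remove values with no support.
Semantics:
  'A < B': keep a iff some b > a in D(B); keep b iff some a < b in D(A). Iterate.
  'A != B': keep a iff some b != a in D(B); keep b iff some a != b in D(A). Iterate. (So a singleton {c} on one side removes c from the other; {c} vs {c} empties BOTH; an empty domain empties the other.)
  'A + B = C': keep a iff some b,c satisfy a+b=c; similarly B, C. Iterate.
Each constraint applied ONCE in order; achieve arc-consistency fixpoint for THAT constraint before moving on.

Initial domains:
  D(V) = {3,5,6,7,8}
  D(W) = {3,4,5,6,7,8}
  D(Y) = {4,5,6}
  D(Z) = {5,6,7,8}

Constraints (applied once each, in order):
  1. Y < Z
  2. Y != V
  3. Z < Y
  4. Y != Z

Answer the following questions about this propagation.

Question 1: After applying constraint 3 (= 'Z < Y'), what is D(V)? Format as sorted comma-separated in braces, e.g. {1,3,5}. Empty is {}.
Answer: {3,5,6,7,8}

Derivation:
Constraint 1 (Y < Z) on D(Y)={4,5,6} D(Z)={5,6,7,8}: no change
Constraint 2 (Y != V) on D(Y)={4,5,6} D(V)={3,5,6,7,8}: no change
Constraint 3 (Z < Y) on D(Z)={5,6,7,8} D(Y)={4,5,6}: Z {5,6,7,8}->{5}; Y {4,5,6}->{6}
So after constraint 3: D(V) = {3,5,6,7,8}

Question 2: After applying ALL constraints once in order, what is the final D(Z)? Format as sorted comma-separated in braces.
Constraint 1 (Y < Z) on D(Y)={4,5,6} D(Z)={5,6,7,8}: no change
Constraint 2 (Y != V) on D(Y)={4,5,6} D(V)={3,5,6,7,8}: no change
Constraint 3 (Z < Y) on D(Z)={5,6,7,8} D(Y)={4,5,6}: Z {5,6,7,8}->{5}; Y {4,5,6}->{6}
Constraint 4 (Y != Z) on D(Y)={6} D(Z)={5}: no change
So after all 4 constraints: D(Z) = {5}

Answer: {5}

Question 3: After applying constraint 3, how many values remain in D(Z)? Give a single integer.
Answer: 1

Derivation:
Constraint 1 (Y < Z) on D(Y)={4,5,6} D(Z)={5,6,7,8}: no change
Constraint 2 (Y != V) on D(Y)={4,5,6} D(V)={3,5,6,7,8}: no change
Constraint 3 (Z < Y) on D(Z)={5,6,7,8} D(Y)={4,5,6}: Z {5,6,7,8}->{5}; Y {4,5,6}->{6}
So after constraint 3: D(Z)={5}, size = 1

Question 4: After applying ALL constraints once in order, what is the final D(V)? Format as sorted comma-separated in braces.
Constraint 1 (Y < Z) on D(Y)={4,5,6} D(Z)={5,6,7,8}: no change
Constraint 2 (Y != V) on D(Y)={4,5,6} D(V)={3,5,6,7,8}: no change
Constraint 3 (Z < Y) on D(Z)={5,6,7,8} D(Y)={4,5,6}: Z {5,6,7,8}->{5}; Y {4,5,6}->{6}
Constraint 4 (Y != Z) on D(Y)={6} D(Z)={5}: no change
So after all 4 constraints: D(V) = {3,5,6,7,8}

Answer: {3,5,6,7,8}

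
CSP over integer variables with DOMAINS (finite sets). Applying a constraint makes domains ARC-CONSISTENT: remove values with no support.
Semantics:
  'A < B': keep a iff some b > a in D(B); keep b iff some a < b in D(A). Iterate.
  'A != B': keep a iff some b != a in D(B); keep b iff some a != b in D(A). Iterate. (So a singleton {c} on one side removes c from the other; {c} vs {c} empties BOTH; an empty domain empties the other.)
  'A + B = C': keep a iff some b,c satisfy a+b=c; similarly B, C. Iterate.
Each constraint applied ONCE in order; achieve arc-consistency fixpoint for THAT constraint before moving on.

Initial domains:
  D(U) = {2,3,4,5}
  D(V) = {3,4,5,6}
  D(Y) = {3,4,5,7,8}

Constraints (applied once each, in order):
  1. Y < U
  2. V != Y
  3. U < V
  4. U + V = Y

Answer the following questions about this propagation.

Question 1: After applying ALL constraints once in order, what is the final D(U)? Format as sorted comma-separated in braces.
Answer: {}

Derivation:
Constraint 1 (Y < U) on D(Y)={3,4,5,7,8} D(U)={2,3,4,5}: Y {3,4,5,7,8}->{3,4}; U {2,3,4,5}->{4,5}
Constraint 2 (V != Y) on D(V)={3,4,5,6} D(Y)={3,4}: no change
Constraint 3 (U < V) on D(U)={4,5} D(V)={3,4,5,6}: V {3,4,5,6}->{5,6}
Constraint 4 (U + V = Y) on D(U)={4,5} D(V)={5,6} D(Y)={3,4}: U {4,5}->{}; V {5,6}->{}; Y {3,4}->{}
So after all 4 constraints: D(U) = {}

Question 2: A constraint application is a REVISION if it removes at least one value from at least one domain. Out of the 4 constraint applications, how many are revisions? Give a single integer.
Answer: 3

Derivation:
Constraint 1 (Y < U) on D(Y)={3,4,5,7,8} D(U)={2,3,4,5}: Y {3,4,5,7,8}->{3,4}; U {2,3,4,5}->{4,5} => REVISION
Constraint 2 (V != Y) on D(V)={3,4,5,6} D(Y)={3,4}: no change => not a revision
Constraint 3 (U < V) on D(U)={4,5} D(V)={3,4,5,6}: V {3,4,5,6}->{5,6} => REVISION
Constraint 4 (U + V = Y) on D(U)={4,5} D(V)={5,6} D(Y)={3,4}: U {4,5}->{}; V {5,6}->{}; Y {3,4}->{} => REVISION
Total revisions = 3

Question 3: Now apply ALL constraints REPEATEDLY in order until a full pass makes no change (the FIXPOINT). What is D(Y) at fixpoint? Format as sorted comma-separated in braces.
pass 0 (initial): D(Y)={3,4,5,7,8}
pass 1: U {2,3,4,5}->{}; V {3,4,5,6}->{}; Y {3,4,5,7,8}->{}
pass 2: no change
Fixpoint after 2 passes: D(Y) = {}

Answer: {}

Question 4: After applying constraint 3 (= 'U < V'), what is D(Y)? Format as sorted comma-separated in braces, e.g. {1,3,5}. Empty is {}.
Answer: {3,4}

Derivation:
Constraint 1 (Y < U) on D(Y)={3,4,5,7,8} D(U)={2,3,4,5}: Y {3,4,5,7,8}->{3,4}; U {2,3,4,5}->{4,5}
Constraint 2 (V != Y) on D(V)={3,4,5,6} D(Y)={3,4}: no change
Constraint 3 (U < V) on D(U)={4,5} D(V)={3,4,5,6}: V {3,4,5,6}->{5,6}
So after constraint 3: D(Y) = {3,4}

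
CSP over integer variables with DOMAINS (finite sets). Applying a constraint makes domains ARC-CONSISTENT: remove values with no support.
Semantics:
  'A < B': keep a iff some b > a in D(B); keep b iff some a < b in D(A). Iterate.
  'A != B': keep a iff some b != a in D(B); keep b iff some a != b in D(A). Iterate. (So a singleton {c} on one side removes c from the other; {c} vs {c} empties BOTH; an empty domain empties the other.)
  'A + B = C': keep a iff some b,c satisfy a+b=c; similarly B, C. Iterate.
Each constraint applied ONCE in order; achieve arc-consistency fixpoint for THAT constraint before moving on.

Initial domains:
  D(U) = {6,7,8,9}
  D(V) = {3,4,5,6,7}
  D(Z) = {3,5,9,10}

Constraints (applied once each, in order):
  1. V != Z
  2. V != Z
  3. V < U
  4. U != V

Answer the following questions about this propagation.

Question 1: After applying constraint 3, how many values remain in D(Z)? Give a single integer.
Constraint 1 (V != Z) on D(V)={3,4,5,6,7} D(Z)={3,5,9,10}: no change
Constraint 2 (V != Z) on D(V)={3,4,5,6,7} D(Z)={3,5,9,10}: no change
Constraint 3 (V < U) on D(V)={3,4,5,6,7} D(U)={6,7,8,9}: no change
So after constraint 3: D(Z)={3,5,9,10}, size = 4

Answer: 4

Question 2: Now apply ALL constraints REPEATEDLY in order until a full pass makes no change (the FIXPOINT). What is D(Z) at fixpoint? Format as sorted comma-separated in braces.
pass 0 (initial): D(Z)={3,5,9,10}
pass 1: no change
Fixpoint after 1 passes: D(Z) = {3,5,9,10}

Answer: {3,5,9,10}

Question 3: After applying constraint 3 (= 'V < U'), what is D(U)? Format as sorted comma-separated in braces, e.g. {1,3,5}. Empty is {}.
Answer: {6,7,8,9}

Derivation:
Constraint 1 (V != Z) on D(V)={3,4,5,6,7} D(Z)={3,5,9,10}: no change
Constraint 2 (V != Z) on D(V)={3,4,5,6,7} D(Z)={3,5,9,10}: no change
Constraint 3 (V < U) on D(V)={3,4,5,6,7} D(U)={6,7,8,9}: no change
So after constraint 3: D(U) = {6,7,8,9}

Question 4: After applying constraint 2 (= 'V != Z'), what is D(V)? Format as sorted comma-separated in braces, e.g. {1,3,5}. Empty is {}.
Constraint 1 (V != Z) on D(V)={3,4,5,6,7} D(Z)={3,5,9,10}: no change
Constraint 2 (V != Z) on D(V)={3,4,5,6,7} D(Z)={3,5,9,10}: no change
So after constraint 2: D(V) = {3,4,5,6,7}

Answer: {3,4,5,6,7}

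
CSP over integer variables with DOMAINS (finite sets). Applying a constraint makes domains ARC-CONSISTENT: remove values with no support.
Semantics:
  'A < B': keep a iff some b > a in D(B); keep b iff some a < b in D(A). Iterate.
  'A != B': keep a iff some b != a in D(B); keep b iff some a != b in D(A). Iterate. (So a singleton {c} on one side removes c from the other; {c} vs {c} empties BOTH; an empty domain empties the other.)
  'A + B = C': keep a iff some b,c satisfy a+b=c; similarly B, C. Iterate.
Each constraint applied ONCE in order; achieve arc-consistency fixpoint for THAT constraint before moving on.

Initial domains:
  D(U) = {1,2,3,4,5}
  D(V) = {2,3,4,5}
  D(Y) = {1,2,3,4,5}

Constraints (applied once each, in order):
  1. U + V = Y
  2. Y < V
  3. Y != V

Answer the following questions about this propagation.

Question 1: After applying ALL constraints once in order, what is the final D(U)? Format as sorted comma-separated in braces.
Answer: {1,2,3}

Derivation:
Constraint 1 (U + V = Y) on D(U)={1,2,3,4,5} D(V)={2,3,4,5} D(Y)={1,2,3,4,5}: U {1,2,3,4,5}->{1,2,3}; V {2,3,4,5}->{2,3,4}; Y {1,2,3,4,5}->{3,4,5}
Constraint 2 (Y < V) on D(Y)={3,4,5} D(V)={2,3,4}: Y {3,4,5}->{3}; V {2,3,4}->{4}
Constraint 3 (Y != V) on D(Y)={3} D(V)={4}: no change
So after all 3 constraints: D(U) = {1,2,3}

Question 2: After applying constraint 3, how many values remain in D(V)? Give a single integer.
Answer: 1

Derivation:
Constraint 1 (U + V = Y) on D(U)={1,2,3,4,5} D(V)={2,3,4,5} D(Y)={1,2,3,4,5}: U {1,2,3,4,5}->{1,2,3}; V {2,3,4,5}->{2,3,4}; Y {1,2,3,4,5}->{3,4,5}
Constraint 2 (Y < V) on D(Y)={3,4,5} D(V)={2,3,4}: Y {3,4,5}->{3}; V {2,3,4}->{4}
Constraint 3 (Y != V) on D(Y)={3} D(V)={4}: no change
So after constraint 3: D(V)={4}, size = 1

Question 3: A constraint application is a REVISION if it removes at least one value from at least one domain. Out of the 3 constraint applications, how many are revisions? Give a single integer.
Answer: 2

Derivation:
Constraint 1 (U + V = Y) on D(U)={1,2,3,4,5} D(V)={2,3,4,5} D(Y)={1,2,3,4,5}: U {1,2,3,4,5}->{1,2,3}; V {2,3,4,5}->{2,3,4}; Y {1,2,3,4,5}->{3,4,5} => REVISION
Constraint 2 (Y < V) on D(Y)={3,4,5} D(V)={2,3,4}: Y {3,4,5}->{3}; V {2,3,4}->{4} => REVISION
Constraint 3 (Y != V) on D(Y)={3} D(V)={4}: no change => not a revision
Total revisions = 2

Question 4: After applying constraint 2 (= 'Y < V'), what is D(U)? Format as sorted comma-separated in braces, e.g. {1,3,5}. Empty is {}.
Answer: {1,2,3}

Derivation:
Constraint 1 (U + V = Y) on D(U)={1,2,3,4,5} D(V)={2,3,4,5} D(Y)={1,2,3,4,5}: U {1,2,3,4,5}->{1,2,3}; V {2,3,4,5}->{2,3,4}; Y {1,2,3,4,5}->{3,4,5}
Constraint 2 (Y < V) on D(Y)={3,4,5} D(V)={2,3,4}: Y {3,4,5}->{3}; V {2,3,4}->{4}
So after constraint 2: D(U) = {1,2,3}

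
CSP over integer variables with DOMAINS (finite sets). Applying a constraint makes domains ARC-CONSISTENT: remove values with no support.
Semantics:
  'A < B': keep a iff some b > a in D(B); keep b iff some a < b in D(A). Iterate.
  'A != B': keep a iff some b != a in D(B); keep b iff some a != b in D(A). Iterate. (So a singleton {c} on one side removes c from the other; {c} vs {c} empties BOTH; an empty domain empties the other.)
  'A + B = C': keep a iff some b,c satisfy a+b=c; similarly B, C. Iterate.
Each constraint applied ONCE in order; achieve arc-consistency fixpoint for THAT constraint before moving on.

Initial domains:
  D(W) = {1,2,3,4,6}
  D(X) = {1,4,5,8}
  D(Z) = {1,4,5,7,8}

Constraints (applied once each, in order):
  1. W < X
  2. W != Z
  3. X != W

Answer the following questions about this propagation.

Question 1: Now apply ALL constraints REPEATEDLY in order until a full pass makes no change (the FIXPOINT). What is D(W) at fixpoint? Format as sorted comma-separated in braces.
Answer: {1,2,3,4,6}

Derivation:
pass 0 (initial): D(W)={1,2,3,4,6}
pass 1: X {1,4,5,8}->{4,5,8}
pass 2: no change
Fixpoint after 2 passes: D(W) = {1,2,3,4,6}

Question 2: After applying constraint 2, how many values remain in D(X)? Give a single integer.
Constraint 1 (W < X) on D(W)={1,2,3,4,6} D(X)={1,4,5,8}: X {1,4,5,8}->{4,5,8}
Constraint 2 (W != Z) on D(W)={1,2,3,4,6} D(Z)={1,4,5,7,8}: no change
So after constraint 2: D(X)={4,5,8}, size = 3

Answer: 3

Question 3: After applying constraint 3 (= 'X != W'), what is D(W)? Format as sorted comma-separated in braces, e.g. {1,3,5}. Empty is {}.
Constraint 1 (W < X) on D(W)={1,2,3,4,6} D(X)={1,4,5,8}: X {1,4,5,8}->{4,5,8}
Constraint 2 (W != Z) on D(W)={1,2,3,4,6} D(Z)={1,4,5,7,8}: no change
Constraint 3 (X != W) on D(X)={4,5,8} D(W)={1,2,3,4,6}: no change
So after constraint 3: D(W) = {1,2,3,4,6}

Answer: {1,2,3,4,6}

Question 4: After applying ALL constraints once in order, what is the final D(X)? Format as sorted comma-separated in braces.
Answer: {4,5,8}

Derivation:
Constraint 1 (W < X) on D(W)={1,2,3,4,6} D(X)={1,4,5,8}: X {1,4,5,8}->{4,5,8}
Constraint 2 (W != Z) on D(W)={1,2,3,4,6} D(Z)={1,4,5,7,8}: no change
Constraint 3 (X != W) on D(X)={4,5,8} D(W)={1,2,3,4,6}: no change
So after all 3 constraints: D(X) = {4,5,8}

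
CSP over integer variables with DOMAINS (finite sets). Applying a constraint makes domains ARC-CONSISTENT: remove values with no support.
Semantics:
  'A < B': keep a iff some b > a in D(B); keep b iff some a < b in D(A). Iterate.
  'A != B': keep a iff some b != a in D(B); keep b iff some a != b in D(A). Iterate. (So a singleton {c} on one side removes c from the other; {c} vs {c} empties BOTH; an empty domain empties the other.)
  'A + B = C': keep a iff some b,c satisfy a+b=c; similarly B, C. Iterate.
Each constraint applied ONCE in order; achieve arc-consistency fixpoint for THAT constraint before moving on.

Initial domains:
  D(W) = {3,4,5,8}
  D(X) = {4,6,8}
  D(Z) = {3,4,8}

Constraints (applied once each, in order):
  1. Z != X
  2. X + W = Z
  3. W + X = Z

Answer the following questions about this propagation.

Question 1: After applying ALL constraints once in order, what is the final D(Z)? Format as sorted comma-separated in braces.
Constraint 1 (Z != X) on D(Z)={3,4,8} D(X)={4,6,8}: no change
Constraint 2 (X + W = Z) on D(X)={4,6,8} D(W)={3,4,5,8} D(Z)={3,4,8}: X {4,6,8}->{4}; W {3,4,5,8}->{4}; Z {3,4,8}->{8}
Constraint 3 (W + X = Z) on D(W)={4} D(X)={4} D(Z)={8}: no change
So after all 3 constraints: D(Z) = {8}

Answer: {8}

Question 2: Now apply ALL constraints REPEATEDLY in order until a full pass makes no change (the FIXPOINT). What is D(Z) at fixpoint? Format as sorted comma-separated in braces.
pass 0 (initial): D(Z)={3,4,8}
pass 1: W {3,4,5,8}->{4}; X {4,6,8}->{4}; Z {3,4,8}->{8}
pass 2: no change
Fixpoint after 2 passes: D(Z) = {8}

Answer: {8}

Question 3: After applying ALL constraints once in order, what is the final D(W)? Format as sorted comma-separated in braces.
Constraint 1 (Z != X) on D(Z)={3,4,8} D(X)={4,6,8}: no change
Constraint 2 (X + W = Z) on D(X)={4,6,8} D(W)={3,4,5,8} D(Z)={3,4,8}: X {4,6,8}->{4}; W {3,4,5,8}->{4}; Z {3,4,8}->{8}
Constraint 3 (W + X = Z) on D(W)={4} D(X)={4} D(Z)={8}: no change
So after all 3 constraints: D(W) = {4}

Answer: {4}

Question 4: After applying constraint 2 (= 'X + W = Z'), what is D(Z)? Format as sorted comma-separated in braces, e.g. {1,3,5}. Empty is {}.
Answer: {8}

Derivation:
Constraint 1 (Z != X) on D(Z)={3,4,8} D(X)={4,6,8}: no change
Constraint 2 (X + W = Z) on D(X)={4,6,8} D(W)={3,4,5,8} D(Z)={3,4,8}: X {4,6,8}->{4}; W {3,4,5,8}->{4}; Z {3,4,8}->{8}
So after constraint 2: D(Z) = {8}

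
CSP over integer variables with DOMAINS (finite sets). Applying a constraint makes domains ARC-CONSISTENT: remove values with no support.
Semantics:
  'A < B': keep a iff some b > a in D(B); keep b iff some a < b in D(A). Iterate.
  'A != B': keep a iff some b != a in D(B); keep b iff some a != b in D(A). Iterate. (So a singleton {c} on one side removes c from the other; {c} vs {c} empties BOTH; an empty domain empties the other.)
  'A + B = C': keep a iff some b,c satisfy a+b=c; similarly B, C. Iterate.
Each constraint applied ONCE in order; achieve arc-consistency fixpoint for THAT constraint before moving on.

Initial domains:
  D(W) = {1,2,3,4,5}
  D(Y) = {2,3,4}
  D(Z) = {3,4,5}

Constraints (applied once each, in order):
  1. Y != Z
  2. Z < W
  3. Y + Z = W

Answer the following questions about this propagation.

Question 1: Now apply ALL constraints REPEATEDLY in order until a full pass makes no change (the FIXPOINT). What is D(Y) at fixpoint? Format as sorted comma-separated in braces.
pass 0 (initial): D(Y)={2,3,4}
pass 1: W {1,2,3,4,5}->{5}; Y {2,3,4}->{2}; Z {3,4,5}->{3}
pass 2: no change
Fixpoint after 2 passes: D(Y) = {2}

Answer: {2}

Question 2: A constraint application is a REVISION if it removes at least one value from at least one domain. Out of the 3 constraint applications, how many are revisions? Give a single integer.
Constraint 1 (Y != Z) on D(Y)={2,3,4} D(Z)={3,4,5}: no change => not a revision
Constraint 2 (Z < W) on D(Z)={3,4,5} D(W)={1,2,3,4,5}: Z {3,4,5}->{3,4}; W {1,2,3,4,5}->{4,5} => REVISION
Constraint 3 (Y + Z = W) on D(Y)={2,3,4} D(Z)={3,4} D(W)={4,5}: Y {2,3,4}->{2}; Z {3,4}->{3}; W {4,5}->{5} => REVISION
Total revisions = 2

Answer: 2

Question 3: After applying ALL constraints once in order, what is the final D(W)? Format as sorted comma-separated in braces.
Constraint 1 (Y != Z) on D(Y)={2,3,4} D(Z)={3,4,5}: no change
Constraint 2 (Z < W) on D(Z)={3,4,5} D(W)={1,2,3,4,5}: Z {3,4,5}->{3,4}; W {1,2,3,4,5}->{4,5}
Constraint 3 (Y + Z = W) on D(Y)={2,3,4} D(Z)={3,4} D(W)={4,5}: Y {2,3,4}->{2}; Z {3,4}->{3}; W {4,5}->{5}
So after all 3 constraints: D(W) = {5}

Answer: {5}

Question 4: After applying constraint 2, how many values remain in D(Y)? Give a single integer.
Answer: 3

Derivation:
Constraint 1 (Y != Z) on D(Y)={2,3,4} D(Z)={3,4,5}: no change
Constraint 2 (Z < W) on D(Z)={3,4,5} D(W)={1,2,3,4,5}: Z {3,4,5}->{3,4}; W {1,2,3,4,5}->{4,5}
So after constraint 2: D(Y)={2,3,4}, size = 3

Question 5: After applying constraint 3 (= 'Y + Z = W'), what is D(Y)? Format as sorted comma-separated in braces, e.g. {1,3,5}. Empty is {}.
Answer: {2}

Derivation:
Constraint 1 (Y != Z) on D(Y)={2,3,4} D(Z)={3,4,5}: no change
Constraint 2 (Z < W) on D(Z)={3,4,5} D(W)={1,2,3,4,5}: Z {3,4,5}->{3,4}; W {1,2,3,4,5}->{4,5}
Constraint 3 (Y + Z = W) on D(Y)={2,3,4} D(Z)={3,4} D(W)={4,5}: Y {2,3,4}->{2}; Z {3,4}->{3}; W {4,5}->{5}
So after constraint 3: D(Y) = {2}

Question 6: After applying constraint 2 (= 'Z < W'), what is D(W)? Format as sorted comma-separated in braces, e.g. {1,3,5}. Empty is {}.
Answer: {4,5}

Derivation:
Constraint 1 (Y != Z) on D(Y)={2,3,4} D(Z)={3,4,5}: no change
Constraint 2 (Z < W) on D(Z)={3,4,5} D(W)={1,2,3,4,5}: Z {3,4,5}->{3,4}; W {1,2,3,4,5}->{4,5}
So after constraint 2: D(W) = {4,5}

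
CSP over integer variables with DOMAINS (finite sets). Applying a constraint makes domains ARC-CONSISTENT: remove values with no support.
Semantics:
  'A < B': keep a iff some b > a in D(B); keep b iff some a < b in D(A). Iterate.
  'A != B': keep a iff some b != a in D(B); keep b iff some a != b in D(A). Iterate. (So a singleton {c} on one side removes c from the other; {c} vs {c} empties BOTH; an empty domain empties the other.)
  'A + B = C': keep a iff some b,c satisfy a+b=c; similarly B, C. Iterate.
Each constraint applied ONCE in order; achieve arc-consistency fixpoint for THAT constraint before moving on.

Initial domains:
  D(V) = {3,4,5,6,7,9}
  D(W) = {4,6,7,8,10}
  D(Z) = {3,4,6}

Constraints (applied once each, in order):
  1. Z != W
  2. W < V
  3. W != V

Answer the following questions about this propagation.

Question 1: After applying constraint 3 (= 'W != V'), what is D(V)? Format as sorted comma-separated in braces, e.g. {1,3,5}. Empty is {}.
Answer: {5,6,7,9}

Derivation:
Constraint 1 (Z != W) on D(Z)={3,4,6} D(W)={4,6,7,8,10}: no change
Constraint 2 (W < V) on D(W)={4,6,7,8,10} D(V)={3,4,5,6,7,9}: W {4,6,7,8,10}->{4,6,7,8}; V {3,4,5,6,7,9}->{5,6,7,9}
Constraint 3 (W != V) on D(W)={4,6,7,8} D(V)={5,6,7,9}: no change
So after constraint 3: D(V) = {5,6,7,9}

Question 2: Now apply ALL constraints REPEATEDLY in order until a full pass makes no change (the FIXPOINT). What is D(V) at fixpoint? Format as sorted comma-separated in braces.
pass 0 (initial): D(V)={3,4,5,6,7,9}
pass 1: V {3,4,5,6,7,9}->{5,6,7,9}; W {4,6,7,8,10}->{4,6,7,8}
pass 2: no change
Fixpoint after 2 passes: D(V) = {5,6,7,9}

Answer: {5,6,7,9}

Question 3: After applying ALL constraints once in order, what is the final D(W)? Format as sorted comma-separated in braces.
Constraint 1 (Z != W) on D(Z)={3,4,6} D(W)={4,6,7,8,10}: no change
Constraint 2 (W < V) on D(W)={4,6,7,8,10} D(V)={3,4,5,6,7,9}: W {4,6,7,8,10}->{4,6,7,8}; V {3,4,5,6,7,9}->{5,6,7,9}
Constraint 3 (W != V) on D(W)={4,6,7,8} D(V)={5,6,7,9}: no change
So after all 3 constraints: D(W) = {4,6,7,8}

Answer: {4,6,7,8}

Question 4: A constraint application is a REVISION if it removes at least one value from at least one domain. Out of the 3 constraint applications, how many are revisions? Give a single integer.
Constraint 1 (Z != W) on D(Z)={3,4,6} D(W)={4,6,7,8,10}: no change => not a revision
Constraint 2 (W < V) on D(W)={4,6,7,8,10} D(V)={3,4,5,6,7,9}: W {4,6,7,8,10}->{4,6,7,8}; V {3,4,5,6,7,9}->{5,6,7,9} => REVISION
Constraint 3 (W != V) on D(W)={4,6,7,8} D(V)={5,6,7,9}: no change => not a revision
Total revisions = 1

Answer: 1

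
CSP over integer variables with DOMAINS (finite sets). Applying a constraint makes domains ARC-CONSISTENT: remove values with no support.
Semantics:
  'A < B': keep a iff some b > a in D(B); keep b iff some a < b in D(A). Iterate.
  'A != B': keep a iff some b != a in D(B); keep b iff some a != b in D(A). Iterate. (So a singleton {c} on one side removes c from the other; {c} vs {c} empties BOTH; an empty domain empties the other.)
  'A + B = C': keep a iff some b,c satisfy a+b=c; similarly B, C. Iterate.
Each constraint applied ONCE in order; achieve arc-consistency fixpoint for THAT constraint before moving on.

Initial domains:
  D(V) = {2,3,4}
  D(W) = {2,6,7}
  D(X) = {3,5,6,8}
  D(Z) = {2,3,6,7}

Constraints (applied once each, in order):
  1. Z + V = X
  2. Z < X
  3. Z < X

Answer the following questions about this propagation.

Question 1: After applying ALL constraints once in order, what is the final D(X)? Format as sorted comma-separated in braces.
Constraint 1 (Z + V = X) on D(Z)={2,3,6,7} D(V)={2,3,4} D(X)={3,5,6,8}: Z {2,3,6,7}->{2,3,6}; X {3,5,6,8}->{5,6,8}
Constraint 2 (Z < X) on D(Z)={2,3,6} D(X)={5,6,8}: no change
Constraint 3 (Z < X) on D(Z)={2,3,6} D(X)={5,6,8}: no change
So after all 3 constraints: D(X) = {5,6,8}

Answer: {5,6,8}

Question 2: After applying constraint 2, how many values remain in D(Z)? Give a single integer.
Answer: 3

Derivation:
Constraint 1 (Z + V = X) on D(Z)={2,3,6,7} D(V)={2,3,4} D(X)={3,5,6,8}: Z {2,3,6,7}->{2,3,6}; X {3,5,6,8}->{5,6,8}
Constraint 2 (Z < X) on D(Z)={2,3,6} D(X)={5,6,8}: no change
So after constraint 2: D(Z)={2,3,6}, size = 3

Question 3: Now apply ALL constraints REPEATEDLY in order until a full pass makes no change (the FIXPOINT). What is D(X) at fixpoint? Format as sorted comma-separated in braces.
pass 0 (initial): D(X)={3,5,6,8}
pass 1: X {3,5,6,8}->{5,6,8}; Z {2,3,6,7}->{2,3,6}
pass 2: no change
Fixpoint after 2 passes: D(X) = {5,6,8}

Answer: {5,6,8}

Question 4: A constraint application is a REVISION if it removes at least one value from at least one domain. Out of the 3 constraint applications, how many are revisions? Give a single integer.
Answer: 1

Derivation:
Constraint 1 (Z + V = X) on D(Z)={2,3,6,7} D(V)={2,3,4} D(X)={3,5,6,8}: Z {2,3,6,7}->{2,3,6}; X {3,5,6,8}->{5,6,8} => REVISION
Constraint 2 (Z < X) on D(Z)={2,3,6} D(X)={5,6,8}: no change => not a revision
Constraint 3 (Z < X) on D(Z)={2,3,6} D(X)={5,6,8}: no change => not a revision
Total revisions = 1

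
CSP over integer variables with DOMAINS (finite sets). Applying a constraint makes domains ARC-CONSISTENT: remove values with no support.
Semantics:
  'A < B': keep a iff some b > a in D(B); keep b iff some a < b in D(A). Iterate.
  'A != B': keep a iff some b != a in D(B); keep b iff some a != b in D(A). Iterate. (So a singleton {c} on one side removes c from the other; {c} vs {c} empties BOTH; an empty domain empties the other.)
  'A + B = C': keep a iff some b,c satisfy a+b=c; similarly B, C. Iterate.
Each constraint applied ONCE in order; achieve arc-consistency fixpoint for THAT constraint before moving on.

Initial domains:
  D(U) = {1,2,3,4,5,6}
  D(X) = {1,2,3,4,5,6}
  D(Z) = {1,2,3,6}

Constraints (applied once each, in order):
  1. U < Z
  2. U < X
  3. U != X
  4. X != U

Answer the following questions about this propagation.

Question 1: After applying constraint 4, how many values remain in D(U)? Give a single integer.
Answer: 5

Derivation:
Constraint 1 (U < Z) on D(U)={1,2,3,4,5,6} D(Z)={1,2,3,6}: U {1,2,3,4,5,6}->{1,2,3,4,5}; Z {1,2,3,6}->{2,3,6}
Constraint 2 (U < X) on D(U)={1,2,3,4,5} D(X)={1,2,3,4,5,6}: X {1,2,3,4,5,6}->{2,3,4,5,6}
Constraint 3 (U != X) on D(U)={1,2,3,4,5} D(X)={2,3,4,5,6}: no change
Constraint 4 (X != U) on D(X)={2,3,4,5,6} D(U)={1,2,3,4,5}: no change
So after constraint 4: D(U)={1,2,3,4,5}, size = 5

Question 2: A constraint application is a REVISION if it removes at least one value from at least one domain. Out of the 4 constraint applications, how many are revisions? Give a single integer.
Constraint 1 (U < Z) on D(U)={1,2,3,4,5,6} D(Z)={1,2,3,6}: U {1,2,3,4,5,6}->{1,2,3,4,5}; Z {1,2,3,6}->{2,3,6} => REVISION
Constraint 2 (U < X) on D(U)={1,2,3,4,5} D(X)={1,2,3,4,5,6}: X {1,2,3,4,5,6}->{2,3,4,5,6} => REVISION
Constraint 3 (U != X) on D(U)={1,2,3,4,5} D(X)={2,3,4,5,6}: no change => not a revision
Constraint 4 (X != U) on D(X)={2,3,4,5,6} D(U)={1,2,3,4,5}: no change => not a revision
Total revisions = 2

Answer: 2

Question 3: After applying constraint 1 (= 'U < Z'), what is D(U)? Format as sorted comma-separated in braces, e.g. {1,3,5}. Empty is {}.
Constraint 1 (U < Z) on D(U)={1,2,3,4,5,6} D(Z)={1,2,3,6}: U {1,2,3,4,5,6}->{1,2,3,4,5}; Z {1,2,3,6}->{2,3,6}
So after constraint 1: D(U) = {1,2,3,4,5}

Answer: {1,2,3,4,5}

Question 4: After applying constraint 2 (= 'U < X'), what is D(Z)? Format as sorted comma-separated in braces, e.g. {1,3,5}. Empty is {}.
Constraint 1 (U < Z) on D(U)={1,2,3,4,5,6} D(Z)={1,2,3,6}: U {1,2,3,4,5,6}->{1,2,3,4,5}; Z {1,2,3,6}->{2,3,6}
Constraint 2 (U < X) on D(U)={1,2,3,4,5} D(X)={1,2,3,4,5,6}: X {1,2,3,4,5,6}->{2,3,4,5,6}
So after constraint 2: D(Z) = {2,3,6}

Answer: {2,3,6}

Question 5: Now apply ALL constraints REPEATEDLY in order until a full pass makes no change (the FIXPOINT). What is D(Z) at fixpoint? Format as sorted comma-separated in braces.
pass 0 (initial): D(Z)={1,2,3,6}
pass 1: U {1,2,3,4,5,6}->{1,2,3,4,5}; X {1,2,3,4,5,6}->{2,3,4,5,6}; Z {1,2,3,6}->{2,3,6}
pass 2: no change
Fixpoint after 2 passes: D(Z) = {2,3,6}

Answer: {2,3,6}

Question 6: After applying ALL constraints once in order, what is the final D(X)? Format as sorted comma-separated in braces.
Constraint 1 (U < Z) on D(U)={1,2,3,4,5,6} D(Z)={1,2,3,6}: U {1,2,3,4,5,6}->{1,2,3,4,5}; Z {1,2,3,6}->{2,3,6}
Constraint 2 (U < X) on D(U)={1,2,3,4,5} D(X)={1,2,3,4,5,6}: X {1,2,3,4,5,6}->{2,3,4,5,6}
Constraint 3 (U != X) on D(U)={1,2,3,4,5} D(X)={2,3,4,5,6}: no change
Constraint 4 (X != U) on D(X)={2,3,4,5,6} D(U)={1,2,3,4,5}: no change
So after all 4 constraints: D(X) = {2,3,4,5,6}

Answer: {2,3,4,5,6}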